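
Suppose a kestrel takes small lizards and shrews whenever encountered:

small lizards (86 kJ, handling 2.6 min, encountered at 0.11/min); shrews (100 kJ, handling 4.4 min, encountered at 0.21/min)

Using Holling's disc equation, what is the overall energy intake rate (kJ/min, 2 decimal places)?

13.78 kJ/min

R = (0.11×86 + 0.21×100) / (1 + 0.11×2.6 + 0.21×4.4) = 30.46/2.21 = 13.78 kJ/min.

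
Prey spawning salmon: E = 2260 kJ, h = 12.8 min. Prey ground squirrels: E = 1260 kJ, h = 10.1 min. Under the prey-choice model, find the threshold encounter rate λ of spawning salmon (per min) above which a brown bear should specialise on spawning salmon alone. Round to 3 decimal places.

0.188 per min

Drop ground squirrels once their profitability E₂/h₂ falls below the rate achievable on spawning salmon alone: E₂/h₂ = λE₁/(1 + λh₁).
Solve for λ: λE₁h₂ = E₂(1 + λh₁) → λ(E₁h₂ − E₂h₁) = E₂ → λ = E₂/(E₁h₂ − E₂h₁).
λ = 1260/(2260×10.1 − 1260×12.8) = 1260/6698 = 0.1881 per min.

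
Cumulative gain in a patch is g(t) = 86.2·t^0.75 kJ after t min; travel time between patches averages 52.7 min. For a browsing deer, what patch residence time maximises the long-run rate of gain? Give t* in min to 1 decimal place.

158.1 min

Maximise g(t)/(T+t): set derivative to zero → g'(t)(T+t) = g(t).
g'(t) = 0.75·86.2·t^-0.25. Setting 0.75·86.2·t^-0.25 = 86.2·t^0.75/(52.7+t) gives 0.75(52.7+t) = t, so 0.25·t = 0.75×52.7.
t* = 0.75×52.7/0.25 = 158.1 min.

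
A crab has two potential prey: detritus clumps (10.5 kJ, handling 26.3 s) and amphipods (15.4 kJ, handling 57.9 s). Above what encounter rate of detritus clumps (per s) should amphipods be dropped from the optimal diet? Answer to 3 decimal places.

The zero-one rule: include amphipods iff E₂/h₂ > λE₁/(1+λh₁). Equality gives the switch point.
λE₁h₂ = E₂ + λE₂h₁ ⇒ λ = E₂/(E₁h₂ − E₂h₁) = 15.4/(607.9 − 405) = 0.07589 per s.

0.076 per s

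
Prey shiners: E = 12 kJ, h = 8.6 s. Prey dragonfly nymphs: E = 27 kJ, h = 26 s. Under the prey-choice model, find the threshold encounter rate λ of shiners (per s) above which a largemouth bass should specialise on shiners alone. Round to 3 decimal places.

The zero-one rule: include dragonfly nymphs iff E₂/h₂ > λE₁/(1+λh₁). Equality gives the switch point.
λE₁h₂ = E₂ + λE₂h₁ ⇒ λ = E₂/(E₁h₂ − E₂h₁) = 27/(312 − 232.2) = 0.3383 per s.

0.338 per s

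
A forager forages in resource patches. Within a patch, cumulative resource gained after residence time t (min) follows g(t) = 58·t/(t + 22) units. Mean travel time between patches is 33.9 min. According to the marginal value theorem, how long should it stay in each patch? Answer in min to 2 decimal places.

Maximise g(t)/(T+t): set derivative to zero → g'(t)(T+t) = g(t).
g'(t) = 58·22/(t + 22)². Setting 58·22/(t+22)² = 58t/[(t+22)(33.9+t)] gives 22(33.9+t) = t(t+22), so t² = 22×33.9 = 745.8.
t* = √745.8 = 27.31 min.

27.31 min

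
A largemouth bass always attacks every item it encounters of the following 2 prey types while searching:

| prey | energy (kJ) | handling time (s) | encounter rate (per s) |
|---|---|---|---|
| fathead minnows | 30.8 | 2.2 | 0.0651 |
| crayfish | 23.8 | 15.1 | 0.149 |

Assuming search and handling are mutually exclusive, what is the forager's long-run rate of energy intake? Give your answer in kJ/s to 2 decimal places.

R = Σλ_iE_i / (1 + Σλ_ih_i)
Numerator: 0.0651×30.8 + 0.149×23.8 = 5.551
Denominator: 1 + 0.0651×2.2 + 0.149×15.1 = 3.393
R = 5.551/3.393 = 1.636 kJ/s

1.64 kJ/s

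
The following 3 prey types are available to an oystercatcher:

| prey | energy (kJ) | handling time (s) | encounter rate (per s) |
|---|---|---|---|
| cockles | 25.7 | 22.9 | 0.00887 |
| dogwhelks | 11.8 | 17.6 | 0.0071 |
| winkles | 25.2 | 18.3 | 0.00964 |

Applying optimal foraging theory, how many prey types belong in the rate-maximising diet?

Profitabilities (E/h, kJ/s): winkles 1.38, cockles 1.12, dogwhelks 0.67. Add prey in this order while the next type's profitability exceeds the intake rate on those already taken.
Rate on top 1: 0.2065. cockles: 1.12 > 0.2065 → include.
Rate on top 2: 0.3413. dogwhelks: 0.67 > 0.3413 → include.
Optimal diet: winkles, cockles, dogwhelks — 3 of 3 types.

3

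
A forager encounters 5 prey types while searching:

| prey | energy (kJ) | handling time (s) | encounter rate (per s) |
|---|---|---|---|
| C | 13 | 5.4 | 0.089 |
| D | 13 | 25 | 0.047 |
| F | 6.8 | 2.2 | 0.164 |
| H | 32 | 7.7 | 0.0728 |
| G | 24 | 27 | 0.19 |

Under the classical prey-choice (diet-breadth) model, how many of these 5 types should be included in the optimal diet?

E/h in descending order: H 4.16, F 3.09, C 2.41, G 0.889, D 0.52 kJ/s. The optimal diet is the largest prefix of this list for which every included type satisfies E_i/h_i > R on the types above it.
Rate on top 1: 1.493. F: 3.09 > 1.493 → include.
Rate on top 2: 1.793. C: 2.41 > 1.793 → include.
Rate on top 3: 1.916. G: 0.889 < 1.916 → exclude; stop.
Optimal diet: H, F, C — 3 of 5 types.

3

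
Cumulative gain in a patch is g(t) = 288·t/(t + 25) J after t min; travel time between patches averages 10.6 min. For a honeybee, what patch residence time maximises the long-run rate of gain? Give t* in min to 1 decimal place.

By the marginal value theorem, leave when the instantaneous gain rate g'(t) equals the habitat-wide average g(t)/(T + t).
g'(t) = 288·25/(t + 25)². Setting 288·25/(t+25)² = 288t/[(t+25)(10.6+t)] gives 25(10.6+t) = t(t+25), so t² = 25×10.6 = 265.
t* = √265 = 16.28 min.

16.3 min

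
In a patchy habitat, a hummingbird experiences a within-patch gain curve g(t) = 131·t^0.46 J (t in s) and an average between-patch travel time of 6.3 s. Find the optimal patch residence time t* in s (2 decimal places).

Optimal t* satisfies g'(t*) = g(t*)/(T + t*).
g'(t) = 0.46·131·t^-0.54. Setting 0.46·131·t^-0.54 = 131·t^0.46/(6.3+t) gives 0.46(6.3+t) = t, so 0.54·t = 0.46×6.3.
t* = 0.46×6.3/0.54 = 5.367 s.

5.37 s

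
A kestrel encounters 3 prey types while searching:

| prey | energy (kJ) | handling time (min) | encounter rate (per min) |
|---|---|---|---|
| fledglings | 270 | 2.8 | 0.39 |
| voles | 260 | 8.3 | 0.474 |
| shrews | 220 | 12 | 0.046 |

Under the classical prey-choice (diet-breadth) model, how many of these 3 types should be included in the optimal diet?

Rank by E/h (kJ/min): fledglings 96.4, voles 31.3, shrews 18.3. Include each in turn until the next type's E/h falls below the running intake rate.
Rate on top 1: 50.33. voles: 31.3 < 50.33 → exclude; stop.
Optimal diet: fledglings — 1 of 3 types.

1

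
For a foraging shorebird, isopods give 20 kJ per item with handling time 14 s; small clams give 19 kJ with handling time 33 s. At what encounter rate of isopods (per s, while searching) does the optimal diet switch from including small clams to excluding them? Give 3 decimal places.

0.048 per s

The zero-one rule: include small clams iff E₂/h₂ > λE₁/(1+λh₁). Equality gives the switch point.
λE₁h₂ = E₂ + λE₂h₁ ⇒ λ = E₂/(E₁h₂ − E₂h₁) = 19/(660 − 266) = 0.04822 per s.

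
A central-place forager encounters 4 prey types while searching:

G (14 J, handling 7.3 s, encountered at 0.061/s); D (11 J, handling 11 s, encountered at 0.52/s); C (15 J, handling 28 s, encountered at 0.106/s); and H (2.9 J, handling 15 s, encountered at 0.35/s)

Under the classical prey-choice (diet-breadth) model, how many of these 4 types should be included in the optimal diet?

E/h in descending order: G 1.92, D 1, C 0.536, H 0.193 J/s. The optimal diet is the largest prefix of this list for which every included type satisfies E_i/h_i > R on the types above it.
Rate on top 1: 0.5909. D: 1 > 0.5909 → include.
Rate on top 2: 0.9175. C: 0.536 < 0.9175 → exclude; stop.
Optimal diet: G, D — 2 of 4 types.

2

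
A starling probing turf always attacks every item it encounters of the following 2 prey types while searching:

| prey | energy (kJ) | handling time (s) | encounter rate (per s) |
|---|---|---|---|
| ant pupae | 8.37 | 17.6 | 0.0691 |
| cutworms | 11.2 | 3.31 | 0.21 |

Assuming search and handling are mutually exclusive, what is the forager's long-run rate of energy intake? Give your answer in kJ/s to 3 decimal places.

1.007 kJ/s

Energy encountered per unit search time: 0.0691×8.37 + 0.21×11.2 = 2.93 kJ/s.
Handling time per unit search time: 0.0691×17.6 + 0.21×3.31 = 1.911.
Rate = 2.93/(1 + 1.911) = 1.007 kJ/s.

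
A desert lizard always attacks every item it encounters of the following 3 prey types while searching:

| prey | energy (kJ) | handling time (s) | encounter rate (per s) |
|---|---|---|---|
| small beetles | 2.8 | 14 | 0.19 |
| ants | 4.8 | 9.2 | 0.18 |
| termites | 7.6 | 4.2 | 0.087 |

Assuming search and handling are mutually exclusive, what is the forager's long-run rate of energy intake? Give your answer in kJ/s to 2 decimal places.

0.36 kJ/s

Energy encountered per unit search time: 0.19×2.8 + 0.18×4.8 + 0.087×7.6 = 2.057 kJ/s.
Handling time per unit search time: 0.19×14 + 0.18×9.2 + 0.087×4.2 = 4.681.
Rate = 2.057/(1 + 4.681) = 0.3621 kJ/s.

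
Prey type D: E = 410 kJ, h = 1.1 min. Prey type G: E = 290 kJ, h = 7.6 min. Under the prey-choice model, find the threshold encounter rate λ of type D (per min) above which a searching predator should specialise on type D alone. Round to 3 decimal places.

The zero-one rule: include type G iff E₂/h₂ > λE₁/(1+λh₁). Equality gives the switch point.
λE₁h₂ = E₂ + λE₂h₁ ⇒ λ = E₂/(E₁h₂ − E₂h₁) = 290/(3116 − 319) = 0.1037 per min.

0.104 per min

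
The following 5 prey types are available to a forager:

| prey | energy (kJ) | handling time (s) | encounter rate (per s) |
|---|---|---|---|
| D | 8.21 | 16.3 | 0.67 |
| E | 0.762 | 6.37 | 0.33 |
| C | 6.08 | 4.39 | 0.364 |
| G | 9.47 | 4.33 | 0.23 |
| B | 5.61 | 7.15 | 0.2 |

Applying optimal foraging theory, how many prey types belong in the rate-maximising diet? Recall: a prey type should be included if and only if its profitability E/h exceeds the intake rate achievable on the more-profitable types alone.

2

E/h in descending order: G 2.19, C 1.38, B 0.785, D 0.504, E 0.12 kJ/s. The optimal diet is the largest prefix of this list for which every included type satisfies E_i/h_i > R on the types above it.
Rate on top 1: 1.091. C: 1.38 > 1.091 → include.
Rate on top 2: 1.222. B: 0.785 < 1.222 → exclude; stop.
Optimal diet: G, C — 2 of 5 types.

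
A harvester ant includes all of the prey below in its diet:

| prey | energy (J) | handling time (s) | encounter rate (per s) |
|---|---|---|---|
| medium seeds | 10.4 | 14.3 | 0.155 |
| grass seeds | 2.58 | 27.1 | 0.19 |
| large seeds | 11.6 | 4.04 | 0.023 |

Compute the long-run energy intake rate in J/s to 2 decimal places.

R = Σλ_iE_i / (1 + Σλ_ih_i)
Numerator: 0.155×10.4 + 0.19×2.58 + 0.023×11.6 = 2.369
Denominator: 1 + 0.155×14.3 + 0.19×27.1 + 0.023×4.04 = 8.458
R = 2.369/8.458 = 0.2801 J/s

0.28 J/s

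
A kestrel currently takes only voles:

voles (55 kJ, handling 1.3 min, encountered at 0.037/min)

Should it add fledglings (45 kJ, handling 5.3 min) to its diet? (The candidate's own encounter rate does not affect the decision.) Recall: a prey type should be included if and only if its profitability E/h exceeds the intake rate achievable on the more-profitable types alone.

Yes

Current rate: (0.037×55)/(1 + 0.037×1.3) = 1.942 kJ/min.
Profitability of fledglings: 45/5.3 = 8.491 kJ/min.
8.491 > 1.942, so adding fledglings raises the average — include it.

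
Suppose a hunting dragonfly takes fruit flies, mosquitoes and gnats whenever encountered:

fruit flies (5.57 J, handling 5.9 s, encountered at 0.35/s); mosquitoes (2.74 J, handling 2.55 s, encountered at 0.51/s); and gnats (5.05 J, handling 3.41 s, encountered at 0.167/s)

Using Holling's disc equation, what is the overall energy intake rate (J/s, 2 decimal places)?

0.85 J/s

R = Σλ_iE_i / (1 + Σλ_ih_i)
Numerator: 0.35×5.57 + 0.51×2.74 + 0.167×5.05 = 4.19
Denominator: 1 + 0.35×5.9 + 0.51×2.55 + 0.167×3.41 = 4.935
R = 4.19/4.935 = 0.8491 J/s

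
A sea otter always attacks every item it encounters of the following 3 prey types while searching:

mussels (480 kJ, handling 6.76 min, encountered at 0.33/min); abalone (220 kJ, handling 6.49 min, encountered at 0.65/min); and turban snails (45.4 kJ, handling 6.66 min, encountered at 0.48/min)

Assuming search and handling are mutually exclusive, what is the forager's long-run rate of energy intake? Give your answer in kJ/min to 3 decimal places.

30.358 kJ/min

Energy encountered per unit search time: 0.33×480 + 0.65×220 + 0.48×45.4 = 323.2 kJ/min.
Handling time per unit search time: 0.33×6.76 + 0.65×6.49 + 0.48×6.66 = 9.646.
Rate = 323.2/(1 + 9.646) = 30.36 kJ/min.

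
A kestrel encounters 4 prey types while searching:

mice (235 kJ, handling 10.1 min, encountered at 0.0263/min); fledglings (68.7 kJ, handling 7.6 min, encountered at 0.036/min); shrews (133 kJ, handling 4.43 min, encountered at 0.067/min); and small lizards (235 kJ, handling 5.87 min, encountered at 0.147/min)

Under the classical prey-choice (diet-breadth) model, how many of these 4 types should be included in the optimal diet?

Profitabilities (E/h, kJ/min): small lizards 40, shrews 30, mice 23.3, fledglings 9.04. Add prey in this order while the next type's profitability exceeds the intake rate on those already taken.
Rate on top 1: 18.54. shrews: 30 > 18.54 → include.
Rate on top 2: 20.12. mice: 23.3 > 20.12 → include.
Rate on top 3: 20.47. fledglings: 9.04 < 20.47 → exclude; stop.
Optimal diet: small lizards, shrews, mice — 3 of 4 types.

3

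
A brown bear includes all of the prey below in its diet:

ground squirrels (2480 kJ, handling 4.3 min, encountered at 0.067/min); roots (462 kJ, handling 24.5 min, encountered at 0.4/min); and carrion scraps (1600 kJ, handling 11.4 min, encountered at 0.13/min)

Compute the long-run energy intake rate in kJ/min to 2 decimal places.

44.47 kJ/min

R = Σλ_iE_i / (1 + Σλ_ih_i)
Numerator: 0.067×2480 + 0.4×462 + 0.13×1600 = 559
Denominator: 1 + 0.067×4.3 + 0.4×24.5 + 0.13×11.4 = 12.57
R = 559/12.57 = 44.47 kJ/min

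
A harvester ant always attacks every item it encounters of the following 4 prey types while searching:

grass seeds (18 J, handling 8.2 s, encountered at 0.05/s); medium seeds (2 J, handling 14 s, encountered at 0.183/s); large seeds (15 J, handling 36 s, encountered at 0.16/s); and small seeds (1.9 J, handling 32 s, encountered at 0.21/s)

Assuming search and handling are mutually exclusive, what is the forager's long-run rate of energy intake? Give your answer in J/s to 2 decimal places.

0.25 J/s

R = Σλ_iE_i / (1 + Σλ_ih_i)
Numerator: 0.05×18 + 0.183×2 + 0.16×15 + 0.21×1.9 = 4.065
Denominator: 1 + 0.05×8.2 + 0.183×14 + 0.16×36 + 0.21×32 = 16.45
R = 4.065/16.45 = 0.2471 J/s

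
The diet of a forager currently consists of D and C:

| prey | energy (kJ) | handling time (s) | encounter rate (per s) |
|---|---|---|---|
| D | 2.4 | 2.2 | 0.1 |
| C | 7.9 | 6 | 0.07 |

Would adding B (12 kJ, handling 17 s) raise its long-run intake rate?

Current rate: (0.1×2.4 + 0.07×7.9)/(1 + 0.1×2.2 + 0.07×6) = 0.4835 kJ/s.
Profitability of B: 12/17 = 0.7059 kJ/s.
0.7059 > 0.4835, so adding B raises the average — include it.

Yes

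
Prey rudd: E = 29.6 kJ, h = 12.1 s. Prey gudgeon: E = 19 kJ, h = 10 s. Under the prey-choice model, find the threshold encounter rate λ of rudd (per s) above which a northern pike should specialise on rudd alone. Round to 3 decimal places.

At the threshold, the rate on rudd alone equals the profitability of gudgeon: λ·29.6/(1 + λ·12.1) = 19/10 = 1.9.
Rearranging, λ(29.6 − 1.9×12.1) = 1.9, so λ = 1.9/6.61 = 0.2874 per s.

0.287 per s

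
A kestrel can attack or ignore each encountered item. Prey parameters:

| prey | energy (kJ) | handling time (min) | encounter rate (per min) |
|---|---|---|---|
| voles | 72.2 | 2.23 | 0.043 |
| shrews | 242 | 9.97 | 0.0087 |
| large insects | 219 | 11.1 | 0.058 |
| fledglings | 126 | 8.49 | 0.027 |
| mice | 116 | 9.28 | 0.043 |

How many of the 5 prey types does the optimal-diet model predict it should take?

5

Profitabilities (E/h, kJ/min): voles 32.4, shrews 24.3, large insects 19.7, fledglings 14.8, mice 12.5. Add prey in this order while the next type's profitability exceeds the intake rate on those already taken.
Rate on top 1: 2.833. shrews: 24.3 > 2.833 → include.
Rate on top 2: 4.405. large insects: 19.7 > 4.405 → include.
Rate on top 3: 9.807. fledglings: 14.8 > 9.807 → include.
Rate on top 4: 10.37. mice: 12.5 > 10.37 → include.
Optimal diet: voles, shrews, large insects, fledglings, mice — 5 of 5 types.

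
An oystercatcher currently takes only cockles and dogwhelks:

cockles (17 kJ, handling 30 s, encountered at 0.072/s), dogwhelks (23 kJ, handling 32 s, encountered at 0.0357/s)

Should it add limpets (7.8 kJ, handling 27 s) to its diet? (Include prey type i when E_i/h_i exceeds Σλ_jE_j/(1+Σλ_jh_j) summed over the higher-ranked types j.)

Intake rate on the current diet: R = (0.072×17 + 0.0357×23) / (1 + 0.072×30 + 0.0357×32) = 2.045/4.302 = 0.4753 kJ/s.
Profitability of limpets: 7.8/27 = 0.2889 kJ/s.
0.2889 < 0.4753, so adding limpets would lower the average — exclude it.

No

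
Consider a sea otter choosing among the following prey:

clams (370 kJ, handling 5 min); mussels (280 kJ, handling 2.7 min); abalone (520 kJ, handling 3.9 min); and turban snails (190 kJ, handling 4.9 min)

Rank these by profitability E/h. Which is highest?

Profitability E/h (kJ/min): clams = 370/5 = 74, mussels = 280/2.7 = 104, abalone = 520/3.9 = 133, turban snails = 190/4.9 = 38.8.
Ranked: abalone > mussels > clams > turban snails.

abalone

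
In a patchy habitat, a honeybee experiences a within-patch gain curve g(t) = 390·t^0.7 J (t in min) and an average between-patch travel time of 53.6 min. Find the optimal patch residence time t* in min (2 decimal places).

125.07 min

By the marginal value theorem, leave when the instantaneous gain rate g'(t) equals the habitat-wide average g(t)/(T + t).
g'(t) = 0.7·390·t^-0.3. Setting 0.7·390·t^-0.3 = 390·t^0.7/(53.6+t) gives 0.7(53.6+t) = t, so 0.30·t = 0.7×53.6.
t* = 0.7×53.6/0.30 = 125.1 min.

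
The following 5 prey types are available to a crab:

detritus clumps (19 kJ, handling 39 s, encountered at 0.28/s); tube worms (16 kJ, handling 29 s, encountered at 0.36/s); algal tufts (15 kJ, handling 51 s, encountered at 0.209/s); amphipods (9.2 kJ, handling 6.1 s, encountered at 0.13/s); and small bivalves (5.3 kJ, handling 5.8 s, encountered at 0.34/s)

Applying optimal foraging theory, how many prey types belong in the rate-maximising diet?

2

Profitabilities (E/h, kJ/s): amphipods 1.51, small bivalves 0.914, tube worms 0.552, detritus clumps 0.487, algal tufts 0.294. Add prey in this order while the next type's profitability exceeds the intake rate on those already taken.
Rate on top 1: 0.667. small bivalves: 0.914 > 0.667 → include.
Rate on top 2: 0.7963. tube worms: 0.552 < 0.7963 → exclude; stop.
Optimal diet: amphipods, small bivalves — 2 of 5 types.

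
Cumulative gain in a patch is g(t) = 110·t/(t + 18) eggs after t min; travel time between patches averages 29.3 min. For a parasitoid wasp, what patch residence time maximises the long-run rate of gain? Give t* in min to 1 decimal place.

Optimal t* satisfies g'(t*) = g(t*)/(T + t*).
g'(t) = 110·18/(t + 18)². Setting 110·18/(t+18)² = 110t/[(t+18)(29.3+t)] gives 18(29.3+t) = t(t+18), so t² = 18×29.3 = 527.4.
t* = √527.4 = 22.97 min.

23.0 min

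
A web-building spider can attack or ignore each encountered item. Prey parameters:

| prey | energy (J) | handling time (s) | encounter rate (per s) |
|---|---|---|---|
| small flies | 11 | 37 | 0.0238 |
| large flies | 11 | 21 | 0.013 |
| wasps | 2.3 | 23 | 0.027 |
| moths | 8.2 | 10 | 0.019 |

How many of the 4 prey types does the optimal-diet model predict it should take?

E/h in descending order: moths 0.82, large flies 0.524, small flies 0.297, wasps 0.1 J/s. The optimal diet is the largest prefix of this list for which every included type satisfies E_i/h_i > R on the types above it.
Rate on top 1: 0.1309. large flies: 0.524 > 0.1309 → include.
Rate on top 2: 0.2042. small flies: 0.297 > 0.2042 → include.
Rate on top 3: 0.2392. wasps: 0.1 < 0.2392 → exclude; stop.
Optimal diet: moths, large flies, small flies — 3 of 4 types.

3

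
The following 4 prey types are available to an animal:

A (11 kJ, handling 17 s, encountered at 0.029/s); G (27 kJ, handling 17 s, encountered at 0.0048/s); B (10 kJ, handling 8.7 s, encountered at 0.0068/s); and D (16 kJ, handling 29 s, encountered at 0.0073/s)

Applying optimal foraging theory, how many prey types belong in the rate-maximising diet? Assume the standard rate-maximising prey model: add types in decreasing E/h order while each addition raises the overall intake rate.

4

Profitabilities (E/h, kJ/s): G 1.59, B 1.15, A 0.647, D 0.552. Add prey in this order while the next type's profitability exceeds the intake rate on those already taken.
Rate on top 1: 0.1198. B: 1.15 > 0.1198 → include.
Rate on top 2: 0.1732. A: 0.647 > 0.1732 → include.
Rate on top 3: 0.3162. D: 0.552 > 0.3162 → include.
Optimal diet: G, B, A, D — 4 of 4 types.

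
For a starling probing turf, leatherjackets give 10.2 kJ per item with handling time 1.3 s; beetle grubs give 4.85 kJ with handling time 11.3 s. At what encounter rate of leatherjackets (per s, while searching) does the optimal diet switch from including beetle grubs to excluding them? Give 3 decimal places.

0.045 per s

The zero-one rule: include beetle grubs iff E₂/h₂ > λE₁/(1+λh₁). Equality gives the switch point.
λE₁h₂ = E₂ + λE₂h₁ ⇒ λ = E₂/(E₁h₂ − E₂h₁) = 4.85/(115.3 − 6.305) = 0.04451 per s.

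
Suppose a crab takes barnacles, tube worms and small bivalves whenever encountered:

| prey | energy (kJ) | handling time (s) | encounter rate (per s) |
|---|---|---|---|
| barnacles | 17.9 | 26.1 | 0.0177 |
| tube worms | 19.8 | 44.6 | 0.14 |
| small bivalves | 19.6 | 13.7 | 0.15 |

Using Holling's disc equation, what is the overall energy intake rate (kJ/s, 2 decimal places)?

R = Σλ_iE_i / (1 + Σλ_ih_i)
Numerator: 0.0177×17.9 + 0.14×19.8 + 0.15×19.6 = 6.029
Denominator: 1 + 0.0177×26.1 + 0.14×44.6 + 0.15×13.7 = 9.761
R = 6.029/9.761 = 0.6176 kJ/s

0.62 kJ/s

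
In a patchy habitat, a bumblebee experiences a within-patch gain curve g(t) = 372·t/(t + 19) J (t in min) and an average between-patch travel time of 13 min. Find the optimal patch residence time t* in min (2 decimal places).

Optimal t* satisfies g'(t*) = g(t*)/(T + t*).
g'(t) = 372·19/(t + 19)². Setting 372·19/(t+19)² = 372t/[(t+19)(13+t)] gives 19(13+t) = t(t+19), so t² = 19×13 = 247.
t* = √247 = 15.72 min.

15.72 min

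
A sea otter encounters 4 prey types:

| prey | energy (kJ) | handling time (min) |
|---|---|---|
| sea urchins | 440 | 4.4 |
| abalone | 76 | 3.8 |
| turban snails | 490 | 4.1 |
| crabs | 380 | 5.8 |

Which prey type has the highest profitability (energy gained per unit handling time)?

Profitability E/h (kJ/min): sea urchins = 440/4.4 = 100, abalone = 76/3.8 = 20, turban snails = 490/4.1 = 120, crabs = 380/5.8 = 65.5.
Ranked: turban snails > sea urchins > crabs > abalone.

turban snails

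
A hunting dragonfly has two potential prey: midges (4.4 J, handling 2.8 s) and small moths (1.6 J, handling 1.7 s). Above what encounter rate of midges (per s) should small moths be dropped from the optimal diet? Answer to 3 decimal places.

0.533 per s

The zero-one rule: include small moths iff E₂/h₂ > λE₁/(1+λh₁). Equality gives the switch point.
λE₁h₂ = E₂ + λE₂h₁ ⇒ λ = E₂/(E₁h₂ − E₂h₁) = 1.6/(7.48 − 4.48) = 0.5333 per s.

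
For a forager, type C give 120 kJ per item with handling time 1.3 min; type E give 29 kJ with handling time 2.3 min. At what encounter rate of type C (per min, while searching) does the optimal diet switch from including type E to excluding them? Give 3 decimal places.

0.122 per min

At the threshold, the rate on type C alone equals the profitability of type E: λ·120/(1 + λ·1.3) = 29/2.3 = 12.61.
Rearranging, λ(120 − 12.61×1.3) = 12.61, so λ = 12.61/103.6 = 0.1217 per min.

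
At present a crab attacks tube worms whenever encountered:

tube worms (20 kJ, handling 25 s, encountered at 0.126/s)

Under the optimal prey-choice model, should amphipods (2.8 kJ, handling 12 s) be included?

On tube worms alone, R = ΣλE/(1+Σλh) = 2.52/4.15 = 0.6072 kJ/s.
Profitability of amphipods: 2.8/12 = 0.2333 kJ/s.
0.2333 < 0.6072, so adding amphipods would lower the average — exclude it.

No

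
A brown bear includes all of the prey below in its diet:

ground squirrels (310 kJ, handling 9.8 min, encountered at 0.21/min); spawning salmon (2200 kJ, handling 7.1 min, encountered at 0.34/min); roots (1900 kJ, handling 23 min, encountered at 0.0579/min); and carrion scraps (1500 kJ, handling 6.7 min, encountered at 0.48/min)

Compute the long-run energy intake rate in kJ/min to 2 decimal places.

R = (0.21×310 + 0.34×2200 + 0.0579×1900 + 0.48×1500) / (1 + 0.21×9.8 + 0.34×7.1 + 0.0579×23 + 0.48×6.7) = 1643/10.02 = 164 kJ/min.

163.99 kJ/min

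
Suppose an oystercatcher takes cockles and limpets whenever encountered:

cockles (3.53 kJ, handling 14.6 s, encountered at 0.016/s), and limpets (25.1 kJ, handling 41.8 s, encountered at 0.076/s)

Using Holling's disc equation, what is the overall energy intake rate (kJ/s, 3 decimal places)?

Energy encountered per unit search time: 0.016×3.53 + 0.076×25.1 = 1.964 kJ/s.
Handling time per unit search time: 0.016×14.6 + 0.076×41.8 = 3.41.
Rate = 1.964/(1 + 3.41) = 0.4453 kJ/s.

0.445 kJ/s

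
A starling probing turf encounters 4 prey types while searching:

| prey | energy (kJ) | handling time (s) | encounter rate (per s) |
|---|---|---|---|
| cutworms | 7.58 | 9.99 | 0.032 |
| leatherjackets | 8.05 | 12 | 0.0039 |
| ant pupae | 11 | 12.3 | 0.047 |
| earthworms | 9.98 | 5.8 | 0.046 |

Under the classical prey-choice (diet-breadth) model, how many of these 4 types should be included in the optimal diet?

4

Rank by E/h (kJ/s): earthworms 1.72, ant pupae 0.894, cutworms 0.759, leatherjackets 0.671. Include each in turn until the next type's E/h falls below the running intake rate.
Rate on top 1: 0.3624. ant pupae: 0.894 > 0.3624 → include.
Rate on top 2: 0.5291. cutworms: 0.759 > 0.5291 → include.
Rate on top 3: 0.563. leatherjackets: 0.671 > 0.563 → include.
Optimal diet: earthworms, ant pupae, cutworms, leatherjackets — 4 of 4 types.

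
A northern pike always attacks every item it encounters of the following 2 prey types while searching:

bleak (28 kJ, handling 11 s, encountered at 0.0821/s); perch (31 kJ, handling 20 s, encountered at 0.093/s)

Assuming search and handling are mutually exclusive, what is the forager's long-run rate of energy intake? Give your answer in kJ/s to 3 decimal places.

1.377 kJ/s

Energy encountered per unit search time: 0.0821×28 + 0.093×31 = 5.182 kJ/s.
Handling time per unit search time: 0.0821×11 + 0.093×20 = 2.763.
Rate = 5.182/(1 + 2.763) = 1.377 kJ/s.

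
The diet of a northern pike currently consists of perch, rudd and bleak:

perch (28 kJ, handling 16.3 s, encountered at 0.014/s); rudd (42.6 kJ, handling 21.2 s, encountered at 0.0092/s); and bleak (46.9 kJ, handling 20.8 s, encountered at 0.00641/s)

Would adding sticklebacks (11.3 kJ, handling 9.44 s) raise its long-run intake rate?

Current rate: (0.014×28 + 0.0092×42.6 + 0.00641×46.9)/(1 + 0.014×16.3 + 0.0092×21.2 + 0.00641×20.8) = 0.6968 kJ/s.
Profitability of sticklebacks: 11.3/9.44 = 1.197 kJ/s.
1.197 > 0.6968, so adding sticklebacks raises the average — include it.

Yes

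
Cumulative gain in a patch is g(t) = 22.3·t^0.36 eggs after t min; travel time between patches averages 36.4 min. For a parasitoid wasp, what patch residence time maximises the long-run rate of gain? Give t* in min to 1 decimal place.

20.5 min

Maximise g(t)/(T+t): set derivative to zero → g'(t)(T+t) = g(t).
g'(t) = 0.36·22.3·t^-0.64. Setting 0.36·22.3·t^-0.64 = 22.3·t^0.36/(36.4+t) gives 0.36(36.4+t) = t, so 0.64·t = 0.36×36.4.
t* = 0.36×36.4/0.64 = 20.47 min.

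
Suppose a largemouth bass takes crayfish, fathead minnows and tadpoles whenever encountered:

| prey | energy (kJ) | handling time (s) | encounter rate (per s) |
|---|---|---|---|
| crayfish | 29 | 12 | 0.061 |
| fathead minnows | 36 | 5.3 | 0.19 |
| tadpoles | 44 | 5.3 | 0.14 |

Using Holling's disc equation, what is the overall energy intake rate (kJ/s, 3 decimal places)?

4.243 kJ/s

Energy encountered per unit search time: 0.061×29 + 0.19×36 + 0.14×44 = 14.77 kJ/s.
Handling time per unit search time: 0.061×12 + 0.19×5.3 + 0.14×5.3 = 2.481.
Rate = 14.77/(1 + 2.481) = 4.243 kJ/s.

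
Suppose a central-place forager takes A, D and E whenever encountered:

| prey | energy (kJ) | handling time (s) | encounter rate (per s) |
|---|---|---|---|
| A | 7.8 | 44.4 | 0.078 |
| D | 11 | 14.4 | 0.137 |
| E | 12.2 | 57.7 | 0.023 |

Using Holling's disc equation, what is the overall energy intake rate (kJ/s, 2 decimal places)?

0.31 kJ/s

Energy encountered per unit search time: 0.078×7.8 + 0.137×11 + 0.023×12.2 = 2.396 kJ/s.
Handling time per unit search time: 0.078×44.4 + 0.137×14.4 + 0.023×57.7 = 6.763.
Rate = 2.396/(1 + 6.763) = 0.3086 kJ/s.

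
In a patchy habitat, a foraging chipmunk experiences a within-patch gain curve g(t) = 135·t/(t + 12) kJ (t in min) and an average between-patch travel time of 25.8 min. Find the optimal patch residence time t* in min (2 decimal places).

Optimal t* satisfies g'(t*) = g(t*)/(T + t*).
g'(t) = 135·12/(t + 12)². Setting 135·12/(t+12)² = 135t/[(t+12)(25.8+t)] gives 12(25.8+t) = t(t+12), so t² = 12×25.8 = 309.6.
t* = √309.6 = 17.6 min.

17.60 min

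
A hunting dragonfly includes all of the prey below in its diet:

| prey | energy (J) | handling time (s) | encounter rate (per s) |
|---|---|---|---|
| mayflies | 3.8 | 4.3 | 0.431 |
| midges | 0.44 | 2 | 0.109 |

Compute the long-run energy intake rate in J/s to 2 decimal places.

R = Σλ_iE_i / (1 + Σλ_ih_i)
Numerator: 0.431×3.8 + 0.109×0.44 = 1.686
Denominator: 1 + 0.431×4.3 + 0.109×2 = 3.071
R = 1.686/3.071 = 0.5489 J/s

0.55 J/s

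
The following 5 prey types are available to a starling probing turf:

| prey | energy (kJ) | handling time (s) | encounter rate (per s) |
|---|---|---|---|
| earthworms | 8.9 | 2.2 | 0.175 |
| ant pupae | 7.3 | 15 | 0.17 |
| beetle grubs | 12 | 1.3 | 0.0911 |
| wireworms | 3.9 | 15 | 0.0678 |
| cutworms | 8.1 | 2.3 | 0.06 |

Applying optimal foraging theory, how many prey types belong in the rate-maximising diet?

3

Profitabilities (E/h, kJ/s): beetle grubs 9.23, earthworms 4.05, cutworms 3.52, ant pupae 0.487, wireworms 0.26. Add prey in this order while the next type's profitability exceeds the intake rate on those already taken.
Rate on top 1: 0.9774. earthworms: 4.05 > 0.9774 → include.
Rate on top 2: 1.763. cutworms: 3.52 > 1.763 → include.
Rate on top 3: 1.911. ant pupae: 0.487 < 1.911 → exclude; stop.
Optimal diet: beetle grubs, earthworms, cutworms — 3 of 5 types.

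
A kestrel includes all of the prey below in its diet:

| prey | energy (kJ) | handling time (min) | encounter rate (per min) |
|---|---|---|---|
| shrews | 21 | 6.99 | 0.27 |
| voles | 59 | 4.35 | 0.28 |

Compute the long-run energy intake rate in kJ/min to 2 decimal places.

Energy encountered per unit search time: 0.27×21 + 0.28×59 = 22.19 kJ/min.
Handling time per unit search time: 0.27×6.99 + 0.28×4.35 = 3.105.
Rate = 22.19/(1 + 3.105) = 5.405 kJ/min.

5.41 kJ/min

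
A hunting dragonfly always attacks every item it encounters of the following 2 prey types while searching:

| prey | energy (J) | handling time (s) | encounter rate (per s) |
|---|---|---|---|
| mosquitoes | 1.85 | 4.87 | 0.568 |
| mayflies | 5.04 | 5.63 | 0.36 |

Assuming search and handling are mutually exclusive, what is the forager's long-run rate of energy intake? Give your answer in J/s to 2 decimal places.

0.49 J/s

R = (0.568×1.85 + 0.36×5.04) / (1 + 0.568×4.87 + 0.36×5.63) = 2.865/5.793 = 0.4946 J/s.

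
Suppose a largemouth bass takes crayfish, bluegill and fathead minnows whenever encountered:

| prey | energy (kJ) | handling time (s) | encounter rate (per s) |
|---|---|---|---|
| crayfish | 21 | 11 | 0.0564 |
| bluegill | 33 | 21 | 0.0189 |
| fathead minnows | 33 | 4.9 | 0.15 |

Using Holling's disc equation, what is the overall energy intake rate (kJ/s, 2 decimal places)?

2.46 kJ/s

Energy encountered per unit search time: 0.0564×21 + 0.0189×33 + 0.15×33 = 6.758 kJ/s.
Handling time per unit search time: 0.0564×11 + 0.0189×21 + 0.15×4.9 = 1.752.
Rate = 6.758/(1 + 1.752) = 2.455 kJ/s.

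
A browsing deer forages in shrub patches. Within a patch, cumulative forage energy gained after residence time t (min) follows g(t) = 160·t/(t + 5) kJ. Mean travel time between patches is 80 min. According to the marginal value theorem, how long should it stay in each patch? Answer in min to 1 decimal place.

By the marginal value theorem, leave when the instantaneous gain rate g'(t) equals the habitat-wide average g(t)/(T + t).
g'(t) = 160·5/(t + 5)². Setting 160·5/(t+5)² = 160t/[(t+5)(80+t)] gives 5(80+t) = t(t+5), so t² = 5×80 = 400.
t* = √400 = 20 min.

20.0 min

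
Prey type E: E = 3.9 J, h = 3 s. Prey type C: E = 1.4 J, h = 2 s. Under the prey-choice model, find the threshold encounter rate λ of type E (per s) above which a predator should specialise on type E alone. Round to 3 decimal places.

The zero-one rule: include type C iff E₂/h₂ > λE₁/(1+λh₁). Equality gives the switch point.
λE₁h₂ = E₂ + λE₂h₁ ⇒ λ = E₂/(E₁h₂ − E₂h₁) = 1.4/(7.8 − 4.2) = 0.3889 per s.

0.389 per s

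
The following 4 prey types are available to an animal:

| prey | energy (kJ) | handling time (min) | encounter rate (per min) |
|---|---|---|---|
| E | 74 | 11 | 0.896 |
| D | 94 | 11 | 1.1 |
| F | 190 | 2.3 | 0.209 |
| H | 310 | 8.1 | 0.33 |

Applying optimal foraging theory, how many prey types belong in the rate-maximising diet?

Profitabilities (E/h, kJ/min): F 82.6, H 38.3, D 8.55, E 6.73. Add prey in this order while the next type's profitability exceeds the intake rate on those already taken.
Rate on top 1: 26.82. H: 38.3 > 26.82 → include.
Rate on top 2: 34.19. D: 8.55 < 34.19 → exclude; stop.
Optimal diet: F, H — 2 of 4 types.

2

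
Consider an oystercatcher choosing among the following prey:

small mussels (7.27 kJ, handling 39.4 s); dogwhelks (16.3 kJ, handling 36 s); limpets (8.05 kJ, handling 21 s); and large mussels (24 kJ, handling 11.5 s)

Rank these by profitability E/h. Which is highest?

In descending order of E/h:
large mussels: 24/11.5 = 2.09 kJ/s
dogwhelks: 16.3/36 = 0.453 kJ/s
limpets: 8.05/21 = 0.383 kJ/s
small mussels: 7.27/39.4 = 0.185 kJ/s

large mussels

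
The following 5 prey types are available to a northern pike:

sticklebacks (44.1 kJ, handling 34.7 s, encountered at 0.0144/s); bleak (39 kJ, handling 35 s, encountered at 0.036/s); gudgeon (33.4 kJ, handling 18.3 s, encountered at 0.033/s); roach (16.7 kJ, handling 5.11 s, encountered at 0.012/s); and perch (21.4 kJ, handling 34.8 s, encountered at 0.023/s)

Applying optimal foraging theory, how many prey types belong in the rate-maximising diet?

4

Rank by E/h (kJ/s): roach 3.27, gudgeon 1.83, sticklebacks 1.27, bleak 1.11, perch 0.615. Include each in turn until the next type's E/h falls below the running intake rate.
Rate on top 1: 0.1888. gudgeon: 1.83 > 0.1888 → include.
Rate on top 2: 0.7822. sticklebacks: 1.27 > 0.7822 → include.
Rate on top 3: 0.895. bleak: 1.11 > 0.895 → include.
Rate on top 4: 0.9757. perch: 0.615 < 0.9757 → exclude; stop.
Optimal diet: roach, gudgeon, sticklebacks, bleak — 4 of 5 types.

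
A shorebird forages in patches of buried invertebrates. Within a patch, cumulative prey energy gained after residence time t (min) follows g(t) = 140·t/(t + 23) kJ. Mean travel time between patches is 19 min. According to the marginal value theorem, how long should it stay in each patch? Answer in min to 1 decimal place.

20.9 min

By the marginal value theorem, leave when the instantaneous gain rate g'(t) equals the habitat-wide average g(t)/(T + t).
g'(t) = 140·23/(t + 23)². Setting 140·23/(t+23)² = 140t/[(t+23)(19+t)] gives 23(19+t) = t(t+23), so t² = 23×19 = 437.
t* = √437 = 20.9 min.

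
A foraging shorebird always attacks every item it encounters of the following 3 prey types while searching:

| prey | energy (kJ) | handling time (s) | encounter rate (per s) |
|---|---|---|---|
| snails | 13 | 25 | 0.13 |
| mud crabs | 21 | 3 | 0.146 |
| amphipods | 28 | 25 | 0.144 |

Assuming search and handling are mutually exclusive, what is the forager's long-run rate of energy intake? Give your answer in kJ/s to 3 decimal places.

1.060 kJ/s

Energy encountered per unit search time: 0.13×13 + 0.146×21 + 0.144×28 = 8.788 kJ/s.
Handling time per unit search time: 0.13×25 + 0.146×3 + 0.144×25 = 7.288.
Rate = 8.788/(1 + 7.288) = 1.06 kJ/s.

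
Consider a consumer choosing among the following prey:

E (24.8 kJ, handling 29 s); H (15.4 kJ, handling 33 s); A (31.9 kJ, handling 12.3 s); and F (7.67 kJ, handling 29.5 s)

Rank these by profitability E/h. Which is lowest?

F

In descending order of E/h:
A: 31.9/12.3 = 2.59 kJ/s
E: 24.8/29 = 0.855 kJ/s
H: 15.4/33 = 0.467 kJ/s
F: 7.67/29.5 = 0.26 kJ/s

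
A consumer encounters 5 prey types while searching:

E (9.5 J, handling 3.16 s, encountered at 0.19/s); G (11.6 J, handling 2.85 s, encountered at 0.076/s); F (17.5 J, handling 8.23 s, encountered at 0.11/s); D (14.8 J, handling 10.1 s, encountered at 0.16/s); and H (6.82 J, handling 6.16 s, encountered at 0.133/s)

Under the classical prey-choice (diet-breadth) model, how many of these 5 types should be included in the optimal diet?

Profitabilities (E/h, J/s): G 4.07, E 3.01, F 2.13, D 1.47, H 1.11. Add prey in this order while the next type's profitability exceeds the intake rate on those already taken.
Rate on top 1: 0.7246. E: 3.01 > 0.7246 → include.
Rate on top 2: 1.479. F: 2.13 > 1.479 → include.
Rate on top 3: 1.694. D: 1.47 < 1.694 → exclude; stop.
Optimal diet: G, E, F — 3 of 5 types.

3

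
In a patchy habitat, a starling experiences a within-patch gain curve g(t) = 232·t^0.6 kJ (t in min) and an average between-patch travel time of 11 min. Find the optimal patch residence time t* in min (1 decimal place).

Optimal t* satisfies g'(t*) = g(t*)/(T + t*).
g'(t) = 0.6·232·t^-0.4. Setting 0.6·232·t^-0.4 = 232·t^0.6/(11+t) gives 0.6(11+t) = t, so 0.40·t = 0.6×11.
t* = 0.6×11/0.40 = 16.5 min.

16.5 min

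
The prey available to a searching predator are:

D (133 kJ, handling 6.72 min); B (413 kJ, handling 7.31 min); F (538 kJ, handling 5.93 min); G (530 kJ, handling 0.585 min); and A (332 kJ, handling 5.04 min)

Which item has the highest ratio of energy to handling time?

In descending order of E/h:
G: 530/0.585 = 906 kJ/min
F: 538/5.93 = 90.7 kJ/min
A: 332/5.04 = 65.9 kJ/min
B: 413/7.31 = 56.5 kJ/min
D: 133/6.72 = 19.8 kJ/min

G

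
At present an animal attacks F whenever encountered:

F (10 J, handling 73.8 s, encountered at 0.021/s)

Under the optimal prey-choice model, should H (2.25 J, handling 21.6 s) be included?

Current rate: (0.021×10)/(1 + 0.021×73.8) = 0.08236 J/s.
H: E/h = 2.25/21.6 = 0.1042 J/s.
Since 0.1042 > R, including H increases the long-run rate.

Yes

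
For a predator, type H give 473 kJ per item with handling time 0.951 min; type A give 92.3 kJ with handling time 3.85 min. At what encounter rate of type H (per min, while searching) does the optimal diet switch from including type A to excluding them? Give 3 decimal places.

Drop type A once their profitability E₂/h₂ falls below the rate achievable on type H alone: E₂/h₂ = λE₁/(1 + λh₁).
Solve for λ: λE₁h₂ = E₂(1 + λh₁) → λ(E₁h₂ − E₂h₁) = E₂ → λ = E₂/(E₁h₂ − E₂h₁).
λ = 92.3/(473×3.85 − 92.3×0.951) = 92.3/1733 = 0.05325 per min.

0.053 per min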